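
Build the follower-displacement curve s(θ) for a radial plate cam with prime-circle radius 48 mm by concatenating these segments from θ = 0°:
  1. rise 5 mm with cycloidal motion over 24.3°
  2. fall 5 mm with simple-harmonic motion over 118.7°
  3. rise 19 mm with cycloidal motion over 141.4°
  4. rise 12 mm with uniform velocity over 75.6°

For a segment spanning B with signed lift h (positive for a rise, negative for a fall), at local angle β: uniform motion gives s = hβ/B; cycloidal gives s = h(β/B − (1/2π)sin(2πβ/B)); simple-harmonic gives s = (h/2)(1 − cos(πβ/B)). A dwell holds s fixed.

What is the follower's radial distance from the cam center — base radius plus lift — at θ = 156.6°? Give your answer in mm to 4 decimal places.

seg 1 [0°–24.3°] cycloidal, h=5: full span → s += 5 → s = 5.0000
seg 2 [24.3°–143°] simple-harmonic, h=-5: full span → s += -5 → s = 0.0000
seg 3 [143°–284.4°] cycloidal, h=19: θ=156.6° here. β=13.6, B=141.4. 19·(0.0962 − sin(2π·0.0962)/(2π)) = 0.1092 → s = 0.1092
radial distance = base radius + s = 48 + 0.1092 = 48.1092

48.1092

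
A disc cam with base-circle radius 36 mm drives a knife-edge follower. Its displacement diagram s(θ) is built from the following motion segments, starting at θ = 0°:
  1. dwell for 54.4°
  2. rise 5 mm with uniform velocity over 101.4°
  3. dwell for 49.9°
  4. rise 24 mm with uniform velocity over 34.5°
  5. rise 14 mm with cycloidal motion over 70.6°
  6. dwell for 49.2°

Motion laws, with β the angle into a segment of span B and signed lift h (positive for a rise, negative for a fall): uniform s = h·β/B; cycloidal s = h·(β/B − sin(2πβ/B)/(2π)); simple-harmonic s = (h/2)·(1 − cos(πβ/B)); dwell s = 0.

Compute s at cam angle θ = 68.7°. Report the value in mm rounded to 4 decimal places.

seg 1 [0°–54.4°] dwell: s stays 0.0000
seg 2 [54.4°–155.8°] uniform, h=5: θ=68.7° here. β=14.3, B=101.4. 5·14.3/101.4 = 0.7051 → s = 0.7051

0.7051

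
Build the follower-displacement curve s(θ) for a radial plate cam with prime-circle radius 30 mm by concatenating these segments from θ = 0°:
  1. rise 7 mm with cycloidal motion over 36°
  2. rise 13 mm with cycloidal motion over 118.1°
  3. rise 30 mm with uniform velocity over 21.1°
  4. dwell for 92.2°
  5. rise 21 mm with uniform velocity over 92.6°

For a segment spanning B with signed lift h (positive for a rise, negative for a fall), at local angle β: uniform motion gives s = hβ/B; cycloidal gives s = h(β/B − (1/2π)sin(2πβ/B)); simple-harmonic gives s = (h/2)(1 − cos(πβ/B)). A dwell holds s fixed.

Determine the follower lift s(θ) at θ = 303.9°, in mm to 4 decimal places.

seg 1 [0°–36°] cycloidal, h=7: full span → s += 7 → s = 7.0000
seg 2 [36°–154.1°] cycloidal, h=13: full span → s += 13 → s = 20.0000
seg 3 [154.1°–175.2°] uniform, h=30: full span → s += 30 → s = 50.0000
seg 4 [175.2°–267.4°] dwell: s stays 50.0000
seg 5 [267.4°–360°] uniform, h=21: θ=303.9° here. β=36.5, B=92.6. 21·36.5/92.6 = 8.2775 → s = 58.2775

58.2775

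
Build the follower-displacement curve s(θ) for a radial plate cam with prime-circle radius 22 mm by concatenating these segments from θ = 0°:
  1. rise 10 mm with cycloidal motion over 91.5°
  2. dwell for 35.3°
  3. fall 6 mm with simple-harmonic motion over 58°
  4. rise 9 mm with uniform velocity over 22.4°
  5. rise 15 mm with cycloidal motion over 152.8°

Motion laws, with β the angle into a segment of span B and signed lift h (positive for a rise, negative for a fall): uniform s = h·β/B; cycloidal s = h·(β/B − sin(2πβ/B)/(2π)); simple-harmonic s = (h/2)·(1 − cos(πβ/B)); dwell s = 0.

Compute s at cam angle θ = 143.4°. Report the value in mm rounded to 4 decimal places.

seg 1 [0°–91.5°] cycloidal, h=10: full span → s += 10 → s = 10.0000
seg 2 [91.5°–126.8°] dwell: s stays 10.0000
seg 3 [126.8°–184.8°] simple-harmonic, h=-6: θ=143.4° here. β=16.6, B=58. -6/2·(1 − cos(π·0.2862)) = -1.1332 → s = 8.8668

8.8668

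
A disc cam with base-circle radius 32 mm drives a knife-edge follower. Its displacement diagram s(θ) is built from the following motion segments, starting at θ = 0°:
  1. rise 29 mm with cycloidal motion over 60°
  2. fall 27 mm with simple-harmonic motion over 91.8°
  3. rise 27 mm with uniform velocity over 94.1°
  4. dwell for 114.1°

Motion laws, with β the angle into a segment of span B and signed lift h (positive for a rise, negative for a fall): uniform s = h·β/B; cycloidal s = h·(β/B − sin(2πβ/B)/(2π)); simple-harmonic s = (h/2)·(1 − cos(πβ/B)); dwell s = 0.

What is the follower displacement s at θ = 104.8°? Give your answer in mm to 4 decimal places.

seg 1 [0°–60°] cycloidal, h=29: full span → s += 29 → s = 29.0000
seg 2 [60°–151.8°] simple-harmonic, h=-27: θ=104.8° here. β=44.8, B=91.8. -27/2·(1 − cos(π·0.4880)) = -12.9919 → s = 16.0081

16.0081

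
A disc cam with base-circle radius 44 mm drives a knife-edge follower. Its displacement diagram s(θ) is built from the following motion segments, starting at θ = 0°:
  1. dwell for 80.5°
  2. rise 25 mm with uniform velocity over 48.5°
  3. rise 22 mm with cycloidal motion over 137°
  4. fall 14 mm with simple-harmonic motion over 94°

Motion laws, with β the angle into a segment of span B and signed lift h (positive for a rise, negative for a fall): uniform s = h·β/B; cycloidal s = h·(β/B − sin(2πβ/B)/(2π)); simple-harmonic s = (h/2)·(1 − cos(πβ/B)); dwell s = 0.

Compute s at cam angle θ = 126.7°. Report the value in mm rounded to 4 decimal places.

seg 1 [0°–80.5°] dwell: s stays 0.0000
seg 2 [80.5°–129°] uniform, h=25: θ=126.7° here. β=46.2, B=48.5. 25·46.2/48.5 = 23.8144 → s = 23.8144

23.8144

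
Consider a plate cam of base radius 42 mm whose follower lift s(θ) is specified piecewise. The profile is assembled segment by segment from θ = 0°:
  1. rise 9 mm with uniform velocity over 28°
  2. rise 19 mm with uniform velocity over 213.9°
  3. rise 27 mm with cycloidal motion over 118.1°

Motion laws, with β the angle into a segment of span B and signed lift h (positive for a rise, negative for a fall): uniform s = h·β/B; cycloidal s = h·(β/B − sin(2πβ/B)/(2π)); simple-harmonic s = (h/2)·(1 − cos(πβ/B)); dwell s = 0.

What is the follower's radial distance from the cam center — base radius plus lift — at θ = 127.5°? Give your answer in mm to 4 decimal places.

seg 1 [0°–28°] uniform, h=9: full span → s += 9 → s = 9.0000
seg 2 [28°–241.9°] uniform, h=19: θ=127.5° here. β=99.5, B=213.9. 19·99.5/213.9 = 8.8382 → s = 17.8382
radial distance = base radius + s = 42 + 17.8382 = 59.8382

59.8382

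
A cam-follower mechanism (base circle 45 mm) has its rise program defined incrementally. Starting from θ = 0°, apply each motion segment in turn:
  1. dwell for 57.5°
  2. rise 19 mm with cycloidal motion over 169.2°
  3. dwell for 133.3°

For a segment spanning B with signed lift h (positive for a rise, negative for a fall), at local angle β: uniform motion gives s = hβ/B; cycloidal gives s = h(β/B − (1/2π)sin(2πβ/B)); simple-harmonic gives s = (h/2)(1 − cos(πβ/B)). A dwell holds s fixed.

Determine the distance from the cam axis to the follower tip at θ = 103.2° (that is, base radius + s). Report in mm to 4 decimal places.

seg 1 [0°–57.5°] dwell: s stays 0.0000
seg 2 [57.5°–226.7°] cycloidal, h=19: θ=103.2° here. β=45.7, B=169.2. 19·(0.2701 − sin(2π·0.2701)/(2π)) = 2.1319 → s = 2.1319
radial distance = base radius + s = 45 + 2.1319 = 47.1319

47.1319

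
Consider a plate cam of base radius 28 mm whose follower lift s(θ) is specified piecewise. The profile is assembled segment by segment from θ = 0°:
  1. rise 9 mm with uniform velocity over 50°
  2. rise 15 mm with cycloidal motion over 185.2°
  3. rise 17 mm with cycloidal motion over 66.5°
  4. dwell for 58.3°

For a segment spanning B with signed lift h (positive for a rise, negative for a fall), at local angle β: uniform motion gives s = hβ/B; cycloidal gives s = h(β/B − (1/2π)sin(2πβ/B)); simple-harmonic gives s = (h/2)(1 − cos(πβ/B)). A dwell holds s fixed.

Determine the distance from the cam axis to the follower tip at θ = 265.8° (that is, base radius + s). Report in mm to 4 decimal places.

seg 1 [0°–50°] uniform, h=9: full span → s += 9 → s = 9.0000
seg 2 [50°–235.2°] cycloidal, h=15: full span → s += 15 → s = 24.0000
seg 3 [235.2°–301.7°] cycloidal, h=17: θ=265.8° here. β=30.6, B=66.5. 17·(0.4602 − sin(2π·0.4602)/(2π)) = 7.1522 → s = 31.1522
radial distance = base radius + s = 28 + 31.1522 = 59.1522

59.1522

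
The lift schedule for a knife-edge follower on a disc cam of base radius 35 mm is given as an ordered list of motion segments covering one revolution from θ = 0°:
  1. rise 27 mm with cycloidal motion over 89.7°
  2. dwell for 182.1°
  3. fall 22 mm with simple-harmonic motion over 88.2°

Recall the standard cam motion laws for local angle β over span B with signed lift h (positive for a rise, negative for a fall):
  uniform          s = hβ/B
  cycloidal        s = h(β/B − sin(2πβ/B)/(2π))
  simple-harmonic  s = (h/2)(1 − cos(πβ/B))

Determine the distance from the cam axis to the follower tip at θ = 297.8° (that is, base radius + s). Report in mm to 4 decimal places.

seg 1 [0°–89.7°] cycloidal, h=27: full span → s += 27 → s = 27.0000
seg 2 [89.7°–271.8°] dwell: s stays 27.0000
seg 3 [271.8°–360°] simple-harmonic, h=-22: θ=297.8° here. β=26, B=88.2. -22/2·(1 − cos(π·0.2948)) = -4.3894 → s = 22.6106
radial distance = base radius + s = 35 + 22.6106 = 57.6106

57.6106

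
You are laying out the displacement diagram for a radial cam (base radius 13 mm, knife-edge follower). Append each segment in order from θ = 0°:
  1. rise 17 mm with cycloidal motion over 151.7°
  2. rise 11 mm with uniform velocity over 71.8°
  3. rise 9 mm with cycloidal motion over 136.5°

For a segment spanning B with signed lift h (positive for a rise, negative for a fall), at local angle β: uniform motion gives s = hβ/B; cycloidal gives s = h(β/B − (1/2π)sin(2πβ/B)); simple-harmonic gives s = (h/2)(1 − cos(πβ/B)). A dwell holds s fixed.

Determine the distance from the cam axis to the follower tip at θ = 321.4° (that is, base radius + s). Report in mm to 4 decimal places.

seg 1 [0°–151.7°] cycloidal, h=17: full span → s += 17 → s = 17.0000
seg 2 [151.7°–223.5°] uniform, h=11: full span → s += 11 → s = 28.0000
seg 3 [223.5°–360°] cycloidal, h=9: θ=321.4° here. β=97.9, B=136.5. 9·(0.7172 − sin(2π·0.7172)/(2π)) = 7.8571 → s = 35.8571
radial distance = base radius + s = 13 + 35.8571 = 48.8571

48.8571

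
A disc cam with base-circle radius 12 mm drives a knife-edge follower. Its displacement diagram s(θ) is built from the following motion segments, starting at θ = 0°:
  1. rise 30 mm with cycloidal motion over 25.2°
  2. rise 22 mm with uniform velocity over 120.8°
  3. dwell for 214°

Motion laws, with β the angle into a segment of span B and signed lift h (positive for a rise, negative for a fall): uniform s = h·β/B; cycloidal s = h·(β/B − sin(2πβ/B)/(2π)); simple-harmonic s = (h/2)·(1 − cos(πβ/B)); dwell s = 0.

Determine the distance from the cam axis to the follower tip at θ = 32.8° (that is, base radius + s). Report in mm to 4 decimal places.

seg 1 [0°–25.2°] cycloidal, h=30: full span → s += 30 → s = 30.0000
seg 2 [25.2°–146°] uniform, h=22: θ=32.8° here. β=7.6, B=120.8. 22·7.6/120.8 = 1.3841 → s = 31.3841
radial distance = base radius + s = 12 + 31.3841 = 43.3841

43.3841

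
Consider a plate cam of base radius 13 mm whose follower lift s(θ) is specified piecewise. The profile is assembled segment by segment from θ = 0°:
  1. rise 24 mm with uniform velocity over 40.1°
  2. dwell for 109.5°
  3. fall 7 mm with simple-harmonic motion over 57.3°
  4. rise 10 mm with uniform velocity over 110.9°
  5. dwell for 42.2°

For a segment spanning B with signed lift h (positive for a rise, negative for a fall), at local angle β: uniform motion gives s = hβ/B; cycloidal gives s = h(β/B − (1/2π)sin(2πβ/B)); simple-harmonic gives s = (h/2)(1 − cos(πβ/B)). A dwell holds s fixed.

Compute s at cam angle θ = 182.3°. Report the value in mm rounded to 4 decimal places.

seg 1 [0°–40.1°] uniform, h=24: full span → s += 24 → s = 24.0000
seg 2 [40.1°–149.6°] dwell: s stays 24.0000
seg 3 [149.6°–206.9°] simple-harmonic, h=-7: θ=182.3° here. β=32.7, B=57.3. -7/2·(1 − cos(π·0.5707)) = -4.2708 → s = 19.7292

19.7292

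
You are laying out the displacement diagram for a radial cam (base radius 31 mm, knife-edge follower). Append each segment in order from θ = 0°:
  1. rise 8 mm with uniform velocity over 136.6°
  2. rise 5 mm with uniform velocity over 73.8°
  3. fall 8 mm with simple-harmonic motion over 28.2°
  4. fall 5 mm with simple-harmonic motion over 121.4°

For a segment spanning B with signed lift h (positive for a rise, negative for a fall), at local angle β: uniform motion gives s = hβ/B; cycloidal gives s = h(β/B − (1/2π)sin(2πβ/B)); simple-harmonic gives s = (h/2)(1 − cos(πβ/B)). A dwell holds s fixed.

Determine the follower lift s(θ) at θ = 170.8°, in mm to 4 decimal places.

seg 1 [0°–136.6°] uniform, h=8: full span → s += 8 → s = 8.0000
seg 2 [136.6°–210.4°] uniform, h=5: θ=170.8° here. β=34.2, B=73.8. 5·34.2/73.8 = 2.3171 → s = 10.3171

10.3171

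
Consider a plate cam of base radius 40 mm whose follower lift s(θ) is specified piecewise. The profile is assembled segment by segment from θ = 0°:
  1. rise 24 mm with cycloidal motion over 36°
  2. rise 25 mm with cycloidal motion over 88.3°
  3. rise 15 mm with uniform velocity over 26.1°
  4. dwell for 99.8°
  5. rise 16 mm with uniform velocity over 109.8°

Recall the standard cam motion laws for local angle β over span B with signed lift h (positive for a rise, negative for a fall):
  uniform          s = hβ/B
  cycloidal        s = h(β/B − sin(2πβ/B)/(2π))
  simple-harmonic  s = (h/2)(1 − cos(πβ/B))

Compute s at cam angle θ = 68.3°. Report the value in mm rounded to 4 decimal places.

seg 1 [0°–36°] cycloidal, h=24: full span → s += 24 → s = 24.0000
seg 2 [36°–124.3°] cycloidal, h=25: θ=68.3° here. β=32.3, B=88.3. 25·(0.3658 − sin(2π·0.3658)/(2π)) = 6.1736 → s = 30.1736

30.1736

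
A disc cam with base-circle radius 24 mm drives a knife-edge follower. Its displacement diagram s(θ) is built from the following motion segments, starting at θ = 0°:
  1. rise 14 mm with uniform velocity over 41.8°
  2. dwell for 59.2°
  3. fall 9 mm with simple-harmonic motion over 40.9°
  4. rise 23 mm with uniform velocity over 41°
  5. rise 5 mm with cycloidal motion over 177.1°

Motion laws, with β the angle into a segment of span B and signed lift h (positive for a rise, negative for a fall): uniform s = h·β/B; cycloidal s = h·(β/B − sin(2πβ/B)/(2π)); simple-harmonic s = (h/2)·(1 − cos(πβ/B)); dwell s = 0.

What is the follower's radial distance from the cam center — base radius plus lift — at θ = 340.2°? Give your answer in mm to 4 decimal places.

seg 1 [0°–41.8°] uniform, h=14: full span → s += 14 → s = 14.0000
seg 2 [41.8°–101°] dwell: s stays 14.0000
seg 3 [101°–141.9°] simple-harmonic, h=-9: full span → s += -9 → s = 5.0000
seg 4 [141.9°–182.9°] uniform, h=23: full span → s += 23 → s = 28.0000
seg 5 [182.9°–360°] cycloidal, h=5: θ=340.2° here. β=157.3, B=177.1. 5·(0.8882 − sin(2π·0.8882)/(2π)) = 4.9551 → s = 32.9551
radial distance = base radius + s = 24 + 32.9551 = 56.9551

56.9551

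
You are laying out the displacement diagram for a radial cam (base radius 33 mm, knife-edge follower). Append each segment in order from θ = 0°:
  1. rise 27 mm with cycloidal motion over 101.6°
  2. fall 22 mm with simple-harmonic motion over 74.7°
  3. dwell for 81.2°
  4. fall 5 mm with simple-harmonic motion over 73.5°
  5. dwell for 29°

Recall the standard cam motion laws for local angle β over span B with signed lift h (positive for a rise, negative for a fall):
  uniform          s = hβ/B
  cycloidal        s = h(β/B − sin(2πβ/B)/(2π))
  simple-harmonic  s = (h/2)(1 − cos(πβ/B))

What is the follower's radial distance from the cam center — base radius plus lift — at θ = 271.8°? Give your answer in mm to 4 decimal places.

seg 1 [0°–101.6°] cycloidal, h=27: full span → s += 27 → s = 27.0000
seg 2 [101.6°–176.3°] simple-harmonic, h=-22: full span → s += -22 → s = 5.0000
seg 3 [176.3°–257.5°] dwell: s stays 5.0000
seg 4 [257.5°–331°] simple-harmonic, h=-5: θ=271.8° here. β=14.3, B=73.5. -5/2·(1 − cos(π·0.1946)) = -0.4526 → s = 4.5474
radial distance = base radius + s = 33 + 4.5474 = 37.5474

37.5474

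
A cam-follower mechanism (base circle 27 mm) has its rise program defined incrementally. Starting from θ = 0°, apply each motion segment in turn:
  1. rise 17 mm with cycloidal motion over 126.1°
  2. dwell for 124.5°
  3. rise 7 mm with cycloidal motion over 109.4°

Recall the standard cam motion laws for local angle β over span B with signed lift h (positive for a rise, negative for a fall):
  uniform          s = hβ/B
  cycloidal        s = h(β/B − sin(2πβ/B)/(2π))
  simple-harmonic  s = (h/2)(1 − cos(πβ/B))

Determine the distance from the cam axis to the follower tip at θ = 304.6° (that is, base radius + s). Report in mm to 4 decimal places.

seg 1 [0°–126.1°] cycloidal, h=17: full span → s += 17 → s = 17.0000
seg 2 [126.1°–250.6°] dwell: s stays 17.0000
seg 3 [250.6°–360°] cycloidal, h=7: θ=304.6° here. β=54, B=109.4. 7·(0.4936 − sin(2π·0.4936)/(2π)) = 3.4104 → s = 20.4104
radial distance = base radius + s = 27 + 20.4104 = 47.4104

47.4104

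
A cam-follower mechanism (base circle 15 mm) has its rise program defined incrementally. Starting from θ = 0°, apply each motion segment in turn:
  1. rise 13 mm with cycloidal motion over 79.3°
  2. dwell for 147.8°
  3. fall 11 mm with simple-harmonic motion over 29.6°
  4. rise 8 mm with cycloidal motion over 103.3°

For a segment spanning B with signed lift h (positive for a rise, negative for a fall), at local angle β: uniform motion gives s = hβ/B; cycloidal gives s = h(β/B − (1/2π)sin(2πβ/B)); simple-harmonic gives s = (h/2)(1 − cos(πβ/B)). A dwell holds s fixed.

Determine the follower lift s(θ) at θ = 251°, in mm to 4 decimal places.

seg 1 [0°–79.3°] cycloidal, h=13: full span → s += 13 → s = 13.0000
seg 2 [79.3°–227.1°] dwell: s stays 13.0000
seg 3 [227.1°–256.7°] simple-harmonic, h=-11: θ=251° here. β=23.9, B=29.6. -11/2·(1 − cos(π·0.8074)) = -10.0239 → s = 2.9761

2.9761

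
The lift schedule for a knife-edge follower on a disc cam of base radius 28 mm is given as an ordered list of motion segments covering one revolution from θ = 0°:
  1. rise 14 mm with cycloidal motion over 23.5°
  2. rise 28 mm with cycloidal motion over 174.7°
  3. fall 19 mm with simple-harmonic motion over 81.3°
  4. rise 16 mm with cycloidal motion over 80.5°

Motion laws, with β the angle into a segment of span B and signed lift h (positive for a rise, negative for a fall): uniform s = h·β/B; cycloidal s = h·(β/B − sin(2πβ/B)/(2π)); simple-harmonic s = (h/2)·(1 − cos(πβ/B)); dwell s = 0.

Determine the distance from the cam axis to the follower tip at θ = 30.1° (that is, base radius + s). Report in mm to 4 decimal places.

seg 1 [0°–23.5°] cycloidal, h=14: full span → s += 14 → s = 14.0000
seg 2 [23.5°–198.2°] cycloidal, h=28: θ=30.1° here. β=6.6, B=174.7. 28·(0.0378 − sin(2π·0.0378)/(2π)) = 0.0099 → s = 14.0099
radial distance = base radius + s = 28 + 14.0099 = 42.0099

42.0099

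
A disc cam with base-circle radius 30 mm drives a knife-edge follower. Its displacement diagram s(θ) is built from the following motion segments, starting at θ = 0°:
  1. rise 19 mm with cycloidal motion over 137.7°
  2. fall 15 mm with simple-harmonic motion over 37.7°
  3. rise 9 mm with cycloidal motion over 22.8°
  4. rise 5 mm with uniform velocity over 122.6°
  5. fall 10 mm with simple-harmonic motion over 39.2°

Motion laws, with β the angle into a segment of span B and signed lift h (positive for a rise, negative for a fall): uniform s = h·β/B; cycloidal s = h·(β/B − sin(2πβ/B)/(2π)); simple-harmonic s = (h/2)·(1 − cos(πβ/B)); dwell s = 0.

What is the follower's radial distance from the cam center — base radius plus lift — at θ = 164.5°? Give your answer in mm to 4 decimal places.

seg 1 [0°–137.7°] cycloidal, h=19: full span → s += 19 → s = 19.0000
seg 2 [137.7°–175.4°] simple-harmonic, h=-15: θ=164.5° here. β=26.8, B=37.7. -15/2·(1 − cos(π·0.7109)) = -12.1131 → s = 6.8869
radial distance = base radius + s = 30 + 6.8869 = 36.8869

36.8869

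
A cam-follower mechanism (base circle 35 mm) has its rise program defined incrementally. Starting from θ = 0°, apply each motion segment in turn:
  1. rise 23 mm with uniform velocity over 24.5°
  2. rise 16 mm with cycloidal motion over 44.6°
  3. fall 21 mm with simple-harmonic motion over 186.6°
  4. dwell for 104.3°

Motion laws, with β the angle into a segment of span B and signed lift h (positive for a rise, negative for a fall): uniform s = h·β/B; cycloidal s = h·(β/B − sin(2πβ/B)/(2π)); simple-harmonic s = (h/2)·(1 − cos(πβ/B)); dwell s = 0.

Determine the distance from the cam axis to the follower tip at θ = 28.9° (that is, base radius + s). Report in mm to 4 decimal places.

seg 1 [0°–24.5°] uniform, h=23: full span → s += 23 → s = 23.0000
seg 2 [24.5°–69.1°] cycloidal, h=16: θ=28.9° here. β=4.4, B=44.6. 16·(0.0987 − sin(2π·0.0987)/(2π)) = 0.0992 → s = 23.0992
radial distance = base radius + s = 35 + 23.0992 = 58.0992

58.0992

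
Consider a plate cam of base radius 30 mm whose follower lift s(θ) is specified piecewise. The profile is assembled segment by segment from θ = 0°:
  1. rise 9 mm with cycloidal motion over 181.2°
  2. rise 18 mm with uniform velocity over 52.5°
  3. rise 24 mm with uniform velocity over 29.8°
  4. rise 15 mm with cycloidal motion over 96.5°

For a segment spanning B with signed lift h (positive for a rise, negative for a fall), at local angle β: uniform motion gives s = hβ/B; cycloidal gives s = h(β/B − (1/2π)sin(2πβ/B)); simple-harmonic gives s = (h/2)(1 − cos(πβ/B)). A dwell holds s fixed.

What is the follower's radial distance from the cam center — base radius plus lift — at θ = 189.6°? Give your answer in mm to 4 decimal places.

seg 1 [0°–181.2°] cycloidal, h=9: full span → s += 9 → s = 9.0000
seg 2 [181.2°–233.7°] uniform, h=18: θ=189.6° here. β=8.4, B=52.5. 18·8.4/52.5 = 2.8800 → s = 11.8800
radial distance = base radius + s = 30 + 11.8800 = 41.8800

41.8800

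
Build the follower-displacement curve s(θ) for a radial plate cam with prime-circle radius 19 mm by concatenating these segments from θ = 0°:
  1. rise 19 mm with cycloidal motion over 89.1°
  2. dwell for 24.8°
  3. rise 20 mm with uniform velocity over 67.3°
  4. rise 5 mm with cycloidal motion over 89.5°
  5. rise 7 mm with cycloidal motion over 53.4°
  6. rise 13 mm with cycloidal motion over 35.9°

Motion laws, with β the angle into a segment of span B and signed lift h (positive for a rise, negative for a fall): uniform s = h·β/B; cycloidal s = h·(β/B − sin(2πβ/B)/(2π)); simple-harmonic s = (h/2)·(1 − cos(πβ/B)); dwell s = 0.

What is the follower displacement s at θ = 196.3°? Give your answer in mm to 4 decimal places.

seg 1 [0°–89.1°] cycloidal, h=19: full span → s += 19 → s = 19.0000
seg 2 [89.1°–113.9°] dwell: s stays 19.0000
seg 3 [113.9°–181.2°] uniform, h=20: full span → s += 20 → s = 39.0000
seg 4 [181.2°–270.7°] cycloidal, h=5: θ=196.3° here. β=15.1, B=89.5. 5·(0.1687 − sin(2π·0.1687)/(2π)) = 0.1494 → s = 39.1494

39.1494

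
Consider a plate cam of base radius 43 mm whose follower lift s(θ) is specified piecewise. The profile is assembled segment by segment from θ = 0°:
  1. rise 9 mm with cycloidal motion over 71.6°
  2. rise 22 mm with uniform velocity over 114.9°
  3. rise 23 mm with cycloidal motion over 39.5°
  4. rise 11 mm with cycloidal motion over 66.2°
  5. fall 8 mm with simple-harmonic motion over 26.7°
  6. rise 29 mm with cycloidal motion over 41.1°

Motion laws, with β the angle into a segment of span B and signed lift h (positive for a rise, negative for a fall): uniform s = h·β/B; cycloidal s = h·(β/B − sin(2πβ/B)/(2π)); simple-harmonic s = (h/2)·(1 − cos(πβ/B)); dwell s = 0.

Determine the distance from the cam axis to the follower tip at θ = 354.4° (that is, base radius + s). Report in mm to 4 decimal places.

seg 1 [0°–71.6°] cycloidal, h=9: full span → s += 9 → s = 9.0000
seg 2 [71.6°–186.5°] uniform, h=22: full span → s += 22 → s = 31.0000
seg 3 [186.5°–226°] cycloidal, h=23: full span → s += 23 → s = 54.0000
seg 4 [226°–292.2°] cycloidal, h=11: full span → s += 11 → s = 65.0000
seg 5 [292.2°–318.9°] simple-harmonic, h=-8: full span → s += -8 → s = 57.0000
seg 6 [318.9°–360°] cycloidal, h=29: θ=354.4° here. β=35.5, B=41.1. 29·(0.8637 − sin(2π·0.8637)/(2π)) = 28.5347 → s = 85.5347
radial distance = base radius + s = 43 + 85.5347 = 128.5347

128.5347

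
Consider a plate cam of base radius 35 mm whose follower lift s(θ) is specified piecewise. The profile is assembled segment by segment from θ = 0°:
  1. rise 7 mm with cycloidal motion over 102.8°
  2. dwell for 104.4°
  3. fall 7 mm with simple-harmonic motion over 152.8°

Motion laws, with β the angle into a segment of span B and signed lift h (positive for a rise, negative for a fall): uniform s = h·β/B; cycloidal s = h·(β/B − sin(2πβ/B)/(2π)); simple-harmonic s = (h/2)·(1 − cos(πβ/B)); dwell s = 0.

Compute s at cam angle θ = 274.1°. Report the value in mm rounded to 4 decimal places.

seg 1 [0°–102.8°] cycloidal, h=7: full span → s += 7 → s = 7.0000
seg 2 [102.8°–207.2°] dwell: s stays 7.0000
seg 3 [207.2°–360°] simple-harmonic, h=-7: θ=274.1° here. β=66.9, B=152.8. -7/2·(1 − cos(π·0.4378)) = -2.8207 → s = 4.1793

4.1793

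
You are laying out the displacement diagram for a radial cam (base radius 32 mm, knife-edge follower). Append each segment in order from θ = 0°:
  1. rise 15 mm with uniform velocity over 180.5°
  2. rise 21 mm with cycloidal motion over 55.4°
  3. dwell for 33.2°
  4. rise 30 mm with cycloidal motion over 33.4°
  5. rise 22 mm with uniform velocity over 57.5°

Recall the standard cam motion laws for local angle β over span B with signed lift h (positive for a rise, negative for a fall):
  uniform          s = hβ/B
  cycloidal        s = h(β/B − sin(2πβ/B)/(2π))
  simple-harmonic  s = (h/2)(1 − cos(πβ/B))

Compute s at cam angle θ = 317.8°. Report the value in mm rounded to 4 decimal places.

seg 1 [0°–180.5°] uniform, h=15: full span → s += 15 → s = 15.0000
seg 2 [180.5°–235.9°] cycloidal, h=21: full span → s += 21 → s = 36.0000
seg 3 [235.9°–269.1°] dwell: s stays 36.0000
seg 4 [269.1°–302.5°] cycloidal, h=30: full span → s += 30 → s = 66.0000
seg 5 [302.5°–360°] uniform, h=22: θ=317.8° here. β=15.3, B=57.5. 22·15.3/57.5 = 5.8539 → s = 71.8539

71.8539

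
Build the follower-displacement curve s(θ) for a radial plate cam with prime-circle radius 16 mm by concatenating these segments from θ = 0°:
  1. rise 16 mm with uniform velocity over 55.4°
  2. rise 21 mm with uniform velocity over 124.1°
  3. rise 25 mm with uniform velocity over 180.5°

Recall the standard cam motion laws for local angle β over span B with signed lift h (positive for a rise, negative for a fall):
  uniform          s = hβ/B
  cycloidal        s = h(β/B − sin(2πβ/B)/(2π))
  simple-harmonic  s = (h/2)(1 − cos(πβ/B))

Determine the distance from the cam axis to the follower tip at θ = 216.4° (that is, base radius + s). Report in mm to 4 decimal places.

seg 1 [0°–55.4°] uniform, h=16: full span → s += 16 → s = 16.0000
seg 2 [55.4°–179.5°] uniform, h=21: full span → s += 21 → s = 37.0000
seg 3 [179.5°–360°] uniform, h=25: θ=216.4° here. β=36.9, B=180.5. 25·36.9/180.5 = 5.1108 → s = 42.1108
radial distance = base radius + s = 16 + 42.1108 = 58.1108

58.1108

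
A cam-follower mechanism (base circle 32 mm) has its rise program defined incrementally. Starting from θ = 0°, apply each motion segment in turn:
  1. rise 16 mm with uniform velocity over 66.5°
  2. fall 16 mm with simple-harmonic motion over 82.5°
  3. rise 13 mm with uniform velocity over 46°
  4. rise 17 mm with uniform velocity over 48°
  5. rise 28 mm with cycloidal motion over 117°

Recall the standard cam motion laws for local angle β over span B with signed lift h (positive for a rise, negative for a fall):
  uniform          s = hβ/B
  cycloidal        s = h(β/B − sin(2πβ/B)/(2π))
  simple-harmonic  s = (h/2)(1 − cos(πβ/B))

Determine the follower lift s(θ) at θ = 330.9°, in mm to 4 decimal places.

seg 1 [0°–66.5°] uniform, h=16: full span → s += 16 → s = 16.0000
seg 2 [66.5°–149°] simple-harmonic, h=-16: full span → s += -16 → s = 0.0000
seg 3 [149°–195°] uniform, h=13: full span → s += 13 → s = 13.0000
seg 4 [195°–243°] uniform, h=17: full span → s += 17 → s = 30.0000
seg 5 [243°–360°] cycloidal, h=28: θ=330.9° here. β=87.9, B=117. 28·(0.7513 − sin(2π·0.7513)/(2π)) = 25.4921 → s = 55.4921

55.4921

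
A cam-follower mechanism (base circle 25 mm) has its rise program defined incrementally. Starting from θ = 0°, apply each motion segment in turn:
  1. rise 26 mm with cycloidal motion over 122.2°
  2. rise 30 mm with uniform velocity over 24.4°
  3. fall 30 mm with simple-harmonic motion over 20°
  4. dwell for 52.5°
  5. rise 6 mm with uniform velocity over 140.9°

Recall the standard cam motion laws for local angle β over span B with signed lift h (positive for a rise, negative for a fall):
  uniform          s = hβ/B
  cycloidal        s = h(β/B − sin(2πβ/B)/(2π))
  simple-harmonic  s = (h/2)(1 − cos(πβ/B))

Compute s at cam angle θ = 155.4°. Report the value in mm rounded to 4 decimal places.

seg 1 [0°–122.2°] cycloidal, h=26: full span → s += 26 → s = 26.0000
seg 2 [122.2°–146.6°] uniform, h=30: full span → s += 30 → s = 56.0000
seg 3 [146.6°–166.6°] simple-harmonic, h=-30: θ=155.4° here. β=8.8, B=20. -30/2·(1 − cos(π·0.4400)) = -12.1893 → s = 43.8107

43.8107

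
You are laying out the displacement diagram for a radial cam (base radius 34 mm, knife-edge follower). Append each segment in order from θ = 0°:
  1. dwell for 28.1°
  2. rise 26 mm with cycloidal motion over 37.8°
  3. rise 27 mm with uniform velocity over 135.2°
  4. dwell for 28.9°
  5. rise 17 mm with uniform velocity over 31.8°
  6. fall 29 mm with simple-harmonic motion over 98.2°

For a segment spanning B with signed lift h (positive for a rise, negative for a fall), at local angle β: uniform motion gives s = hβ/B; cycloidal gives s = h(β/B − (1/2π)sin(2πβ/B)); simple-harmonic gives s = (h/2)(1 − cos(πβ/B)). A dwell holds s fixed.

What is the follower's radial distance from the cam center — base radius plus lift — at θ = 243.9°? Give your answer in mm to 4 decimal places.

seg 1 [0°–28.1°] dwell: s stays 0.0000
seg 2 [28.1°–65.9°] cycloidal, h=26: full span → s += 26 → s = 26.0000
seg 3 [65.9°–201.1°] uniform, h=27: full span → s += 27 → s = 53.0000
seg 4 [201.1°–230°] dwell: s stays 53.0000
seg 5 [230°–261.8°] uniform, h=17: θ=243.9° here. β=13.9, B=31.8. 17·13.9/31.8 = 7.4308 → s = 60.4308
radial distance = base radius + s = 34 + 60.4308 = 94.4308

94.4308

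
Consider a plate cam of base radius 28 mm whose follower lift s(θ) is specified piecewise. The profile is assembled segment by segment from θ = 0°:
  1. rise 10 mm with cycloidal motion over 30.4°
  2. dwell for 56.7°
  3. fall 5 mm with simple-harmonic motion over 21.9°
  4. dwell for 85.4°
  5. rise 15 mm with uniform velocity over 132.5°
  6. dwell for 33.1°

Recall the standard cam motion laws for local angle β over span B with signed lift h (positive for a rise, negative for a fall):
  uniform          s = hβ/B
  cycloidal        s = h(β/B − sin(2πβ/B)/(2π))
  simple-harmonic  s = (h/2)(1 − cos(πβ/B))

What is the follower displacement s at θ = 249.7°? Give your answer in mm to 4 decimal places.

seg 1 [0°–30.4°] cycloidal, h=10: full span → s += 10 → s = 10.0000
seg 2 [30.4°–87.1°] dwell: s stays 10.0000
seg 3 [87.1°–109°] simple-harmonic, h=-5: full span → s += -5 → s = 5.0000
seg 4 [109°–194.4°] dwell: s stays 5.0000
seg 5 [194.4°–326.9°] uniform, h=15: θ=249.7° here. β=55.3, B=132.5. 15·55.3/132.5 = 6.2604 → s = 11.2604

11.2604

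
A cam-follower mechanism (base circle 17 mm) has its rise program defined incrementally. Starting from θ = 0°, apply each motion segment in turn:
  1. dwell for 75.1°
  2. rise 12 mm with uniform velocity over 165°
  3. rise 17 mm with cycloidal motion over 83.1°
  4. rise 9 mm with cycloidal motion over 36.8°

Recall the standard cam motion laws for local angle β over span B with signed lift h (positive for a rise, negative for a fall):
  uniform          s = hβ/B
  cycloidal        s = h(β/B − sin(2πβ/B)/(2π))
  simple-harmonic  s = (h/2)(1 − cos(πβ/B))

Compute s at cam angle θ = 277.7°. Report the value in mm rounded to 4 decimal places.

seg 1 [0°–75.1°] dwell: s stays 0.0000
seg 2 [75.1°–240.1°] uniform, h=12: full span → s += 12 → s = 12.0000
seg 3 [240.1°–323.2°] cycloidal, h=17: θ=277.7° here. β=37.6, B=83.1. 17·(0.4525 − sin(2π·0.4525)/(2π)) = 6.8958 → s = 18.8958

18.8958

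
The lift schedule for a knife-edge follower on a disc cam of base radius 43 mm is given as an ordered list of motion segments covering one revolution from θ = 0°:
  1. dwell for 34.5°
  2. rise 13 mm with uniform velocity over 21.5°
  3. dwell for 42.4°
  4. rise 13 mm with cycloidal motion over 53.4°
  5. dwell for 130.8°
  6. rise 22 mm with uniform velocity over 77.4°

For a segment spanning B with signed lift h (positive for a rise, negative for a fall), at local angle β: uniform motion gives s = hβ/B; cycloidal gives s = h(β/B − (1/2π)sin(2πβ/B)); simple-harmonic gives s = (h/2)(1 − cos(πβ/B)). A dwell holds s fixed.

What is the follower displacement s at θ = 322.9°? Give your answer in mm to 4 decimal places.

seg 1 [0°–34.5°] dwell: s stays 0.0000
seg 2 [34.5°–56°] uniform, h=13: full span → s += 13 → s = 13.0000
seg 3 [56°–98.4°] dwell: s stays 13.0000
seg 4 [98.4°–151.8°] cycloidal, h=13: full span → s += 13 → s = 26.0000
seg 5 [151.8°–282.6°] dwell: s stays 26.0000
seg 6 [282.6°–360°] uniform, h=22: θ=322.9° here. β=40.3, B=77.4. 22·40.3/77.4 = 11.4548 → s = 37.4548

37.4548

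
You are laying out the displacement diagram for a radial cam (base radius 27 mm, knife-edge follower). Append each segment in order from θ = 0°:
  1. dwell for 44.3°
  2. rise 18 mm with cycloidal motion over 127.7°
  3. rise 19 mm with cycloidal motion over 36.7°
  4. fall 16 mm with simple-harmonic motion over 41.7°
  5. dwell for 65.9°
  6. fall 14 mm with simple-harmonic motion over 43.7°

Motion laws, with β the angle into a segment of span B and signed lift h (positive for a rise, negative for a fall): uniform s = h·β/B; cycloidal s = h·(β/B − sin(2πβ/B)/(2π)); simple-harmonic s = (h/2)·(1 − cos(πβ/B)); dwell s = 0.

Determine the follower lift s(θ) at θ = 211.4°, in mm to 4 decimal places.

seg 1 [0°–44.3°] dwell: s stays 0.0000
seg 2 [44.3°–172°] cycloidal, h=18: full span → s += 18 → s = 18.0000
seg 3 [172°–208.7°] cycloidal, h=19: full span → s += 19 → s = 37.0000
seg 4 [208.7°–250.4°] simple-harmonic, h=-16: θ=211.4° here. β=2.7, B=41.7. -16/2·(1 − cos(π·0.0647)) = -0.1649 → s = 36.8351

36.8351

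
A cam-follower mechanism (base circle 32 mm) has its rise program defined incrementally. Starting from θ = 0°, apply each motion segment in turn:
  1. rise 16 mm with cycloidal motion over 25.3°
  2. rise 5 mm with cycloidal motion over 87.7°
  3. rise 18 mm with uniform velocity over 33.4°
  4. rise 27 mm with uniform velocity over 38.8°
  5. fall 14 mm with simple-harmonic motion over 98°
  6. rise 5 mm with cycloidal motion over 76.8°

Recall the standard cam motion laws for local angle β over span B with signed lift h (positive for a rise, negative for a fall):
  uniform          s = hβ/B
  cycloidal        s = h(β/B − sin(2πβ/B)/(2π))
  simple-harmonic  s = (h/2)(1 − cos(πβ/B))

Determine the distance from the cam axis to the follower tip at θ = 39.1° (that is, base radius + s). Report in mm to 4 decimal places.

seg 1 [0°–25.3°] cycloidal, h=16: full span → s += 16 → s = 16.0000
seg 2 [25.3°–113°] cycloidal, h=5: θ=39.1° here. β=13.8, B=87.7. 5·(0.1574 − sin(2π·0.1574)/(2π)) = 0.1221 → s = 16.1221
radial distance = base radius + s = 32 + 16.1221 = 48.1221

48.1221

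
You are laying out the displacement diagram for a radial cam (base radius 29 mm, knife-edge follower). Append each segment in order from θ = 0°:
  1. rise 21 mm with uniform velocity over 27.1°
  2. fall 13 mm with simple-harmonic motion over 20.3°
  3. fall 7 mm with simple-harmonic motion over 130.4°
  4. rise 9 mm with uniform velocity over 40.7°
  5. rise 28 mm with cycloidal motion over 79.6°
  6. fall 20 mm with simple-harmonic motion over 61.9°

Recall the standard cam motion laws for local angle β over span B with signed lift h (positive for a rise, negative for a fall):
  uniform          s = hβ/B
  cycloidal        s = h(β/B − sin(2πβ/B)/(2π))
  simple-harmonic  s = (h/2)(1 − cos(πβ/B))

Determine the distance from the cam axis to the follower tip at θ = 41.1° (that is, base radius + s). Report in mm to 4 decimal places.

seg 1 [0°–27.1°] uniform, h=21: full span → s += 21 → s = 21.0000
seg 2 [27.1°–47.4°] simple-harmonic, h=-13: θ=41.1° here. β=14, B=20.3. -13/2·(1 − cos(π·0.6897)) = -10.1477 → s = 10.8523
radial distance = base radius + s = 29 + 10.8523 = 39.8523

39.8523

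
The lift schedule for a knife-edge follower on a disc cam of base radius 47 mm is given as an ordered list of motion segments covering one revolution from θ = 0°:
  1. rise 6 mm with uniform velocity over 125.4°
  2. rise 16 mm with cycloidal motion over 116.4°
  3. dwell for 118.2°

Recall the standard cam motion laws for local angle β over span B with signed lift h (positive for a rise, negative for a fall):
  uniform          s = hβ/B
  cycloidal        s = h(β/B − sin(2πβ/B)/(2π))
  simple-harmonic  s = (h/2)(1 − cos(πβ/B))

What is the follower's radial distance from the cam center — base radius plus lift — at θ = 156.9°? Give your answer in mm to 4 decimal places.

seg 1 [0°–125.4°] uniform, h=6: full span → s += 6 → s = 6.0000
seg 2 [125.4°–241.8°] cycloidal, h=16: θ=156.9° here. β=31.5, B=116.4. 16·(0.2706 − sin(2π·0.2706)/(2π)) = 1.8048 → s = 7.8048
radial distance = base radius + s = 47 + 7.8048 = 54.8048

54.8048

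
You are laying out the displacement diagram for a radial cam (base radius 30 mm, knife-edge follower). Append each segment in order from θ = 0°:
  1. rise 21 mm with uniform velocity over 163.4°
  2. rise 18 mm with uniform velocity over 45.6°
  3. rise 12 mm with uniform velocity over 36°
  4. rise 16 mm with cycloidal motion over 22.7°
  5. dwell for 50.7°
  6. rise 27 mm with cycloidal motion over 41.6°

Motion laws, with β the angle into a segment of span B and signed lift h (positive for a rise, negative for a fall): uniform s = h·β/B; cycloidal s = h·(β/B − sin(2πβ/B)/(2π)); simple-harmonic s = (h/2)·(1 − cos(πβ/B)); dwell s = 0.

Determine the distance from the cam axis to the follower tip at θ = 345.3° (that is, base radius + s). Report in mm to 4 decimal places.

seg 1 [0°–163.4°] uniform, h=21: full span → s += 21 → s = 21.0000
seg 2 [163.4°–209°] uniform, h=18: full span → s += 18 → s = 39.0000
seg 3 [209°–245°] uniform, h=12: full span → s += 12 → s = 51.0000
seg 4 [245°–267.7°] cycloidal, h=16: full span → s += 16 → s = 67.0000
seg 5 [267.7°–318.4°] dwell: s stays 67.0000
seg 6 [318.4°–360°] cycloidal, h=27: θ=345.3° here. β=26.9, B=41.6. 27·(0.6466 − sin(2π·0.6466)/(2π)) = 20.8814 → s = 87.8814
radial distance = base radius + s = 30 + 87.8814 = 117.8814

117.8814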